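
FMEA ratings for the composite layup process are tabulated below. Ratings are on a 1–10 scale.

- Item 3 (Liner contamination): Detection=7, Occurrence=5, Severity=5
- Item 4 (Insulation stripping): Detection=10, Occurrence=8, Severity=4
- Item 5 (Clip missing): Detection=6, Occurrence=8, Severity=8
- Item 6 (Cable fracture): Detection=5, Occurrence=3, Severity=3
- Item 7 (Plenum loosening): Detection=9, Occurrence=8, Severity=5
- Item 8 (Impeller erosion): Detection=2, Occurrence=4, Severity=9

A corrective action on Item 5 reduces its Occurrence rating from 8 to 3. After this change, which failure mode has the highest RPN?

RPN = Severity × Occurrence × Detection:
  Item 3: 5 × 5 × 7 = 175
  Item 4: 4 × 8 × 10 = 320
  Item 5: 8 × 8 × 6 = 384
  Item 6: 3 × 3 × 5 = 45
  Item 7: 5 × 8 × 9 = 360
  Item 8: 9 × 4 × 2 = 72
After action: Item 5 → 8 × 3 × 6 = 144.
Revised RPNs: Item 7=360, Item 4=320, Item 3=175, Item 5=144, Item 8=72, Item 6=45.
Highest is now Item 7 (360).

Item 7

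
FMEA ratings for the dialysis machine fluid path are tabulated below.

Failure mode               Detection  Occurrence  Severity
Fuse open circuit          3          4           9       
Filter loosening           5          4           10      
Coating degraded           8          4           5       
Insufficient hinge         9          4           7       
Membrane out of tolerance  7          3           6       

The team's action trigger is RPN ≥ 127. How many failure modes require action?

RPN = Severity × Occurrence × Detection:
  Fuse open circuit: 9 × 4 × 3 = 108
  Filter loosening: 10 × 4 × 5 = 200
  Coating degraded: 5 × 4 × 8 = 160
  Insufficient hinge: 7 × 4 × 9 = 252
  Membrane out of tolerance: 6 × 3 × 7 = 126
Modes with RPN ≥ 127: Filter loosening (200), Coating degraded (160), Insufficient hinge (252) → 3.

3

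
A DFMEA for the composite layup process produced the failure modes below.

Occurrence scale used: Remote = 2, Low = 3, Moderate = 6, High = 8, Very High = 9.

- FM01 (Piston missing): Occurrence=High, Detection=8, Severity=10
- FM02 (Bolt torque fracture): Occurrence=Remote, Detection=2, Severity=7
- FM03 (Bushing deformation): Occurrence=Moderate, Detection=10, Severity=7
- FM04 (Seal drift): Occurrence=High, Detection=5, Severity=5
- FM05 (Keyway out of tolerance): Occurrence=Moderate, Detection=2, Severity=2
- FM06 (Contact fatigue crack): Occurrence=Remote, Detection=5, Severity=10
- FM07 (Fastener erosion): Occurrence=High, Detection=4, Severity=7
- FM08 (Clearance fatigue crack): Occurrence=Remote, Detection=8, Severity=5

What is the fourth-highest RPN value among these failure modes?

RPN = Severity × Occurrence × Detection:
  FM01: 10 × 8 × 8 = 640
  FM02: 7 × 2 × 2 = 28
  FM03: 7 × 6 × 10 = 420
  FM04: 5 × 8 × 5 = 200
  FM05: 2 × 6 × 2 = 24
  FM06: 10 × 2 × 5 = 100
  FM07: 7 × 8 × 4 = 224
  FM08: 5 × 2 × 8 = 80
Sorted descending: 640, 420, 224, 200, 100, 80, 28, 24.
The fourth-highest RPN is 200 (FM04).

200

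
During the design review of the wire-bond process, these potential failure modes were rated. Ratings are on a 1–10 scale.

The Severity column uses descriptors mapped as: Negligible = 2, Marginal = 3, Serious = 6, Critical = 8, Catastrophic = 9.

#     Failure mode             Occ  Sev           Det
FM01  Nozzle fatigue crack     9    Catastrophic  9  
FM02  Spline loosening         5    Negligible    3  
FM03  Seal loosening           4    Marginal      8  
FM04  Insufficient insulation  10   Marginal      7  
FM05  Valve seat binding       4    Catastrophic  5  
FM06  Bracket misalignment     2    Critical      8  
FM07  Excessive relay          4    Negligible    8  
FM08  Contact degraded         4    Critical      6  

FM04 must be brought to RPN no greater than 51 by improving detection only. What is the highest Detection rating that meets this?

1

FM04: S=3, O=10, D=7 → current RPN = 210.
Fixed product = 30. Need 30 × D ≤ 51, so D ≤ 51/30 = 1.70.
Maximum integer Detection rating = 1 (gives RPN 30; D=2 would give 60 > 51).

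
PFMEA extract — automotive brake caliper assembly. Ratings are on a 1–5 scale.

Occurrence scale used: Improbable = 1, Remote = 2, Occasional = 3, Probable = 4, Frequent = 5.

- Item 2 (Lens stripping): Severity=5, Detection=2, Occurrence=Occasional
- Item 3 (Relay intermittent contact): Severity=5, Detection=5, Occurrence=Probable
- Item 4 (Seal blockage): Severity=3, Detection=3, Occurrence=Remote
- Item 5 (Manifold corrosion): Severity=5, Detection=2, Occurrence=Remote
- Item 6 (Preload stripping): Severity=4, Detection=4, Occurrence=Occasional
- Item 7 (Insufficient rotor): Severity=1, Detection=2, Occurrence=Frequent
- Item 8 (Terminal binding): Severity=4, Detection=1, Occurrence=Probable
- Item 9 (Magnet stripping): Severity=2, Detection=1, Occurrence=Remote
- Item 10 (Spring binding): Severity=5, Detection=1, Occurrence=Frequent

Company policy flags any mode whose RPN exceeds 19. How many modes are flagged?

RPN = Severity × Occurrence × Detection:
  Item 2: 5 × 3 × 2 = 30
  Item 3: 5 × 4 × 5 = 100
  Item 4: 3 × 2 × 3 = 18
  Item 5: 5 × 2 × 2 = 20
  Item 6: 4 × 3 × 4 = 48
  Item 7: 1 × 5 × 2 = 10
  Item 8: 4 × 4 × 1 = 16
  Item 9: 2 × 2 × 1 = 4
  Item 10: 5 × 5 × 1 = 25
Modes with RPN > 19: Item 2 (30), Item 3 (100), Item 5 (20), Item 6 (48), Item 10 (25) → 5.

5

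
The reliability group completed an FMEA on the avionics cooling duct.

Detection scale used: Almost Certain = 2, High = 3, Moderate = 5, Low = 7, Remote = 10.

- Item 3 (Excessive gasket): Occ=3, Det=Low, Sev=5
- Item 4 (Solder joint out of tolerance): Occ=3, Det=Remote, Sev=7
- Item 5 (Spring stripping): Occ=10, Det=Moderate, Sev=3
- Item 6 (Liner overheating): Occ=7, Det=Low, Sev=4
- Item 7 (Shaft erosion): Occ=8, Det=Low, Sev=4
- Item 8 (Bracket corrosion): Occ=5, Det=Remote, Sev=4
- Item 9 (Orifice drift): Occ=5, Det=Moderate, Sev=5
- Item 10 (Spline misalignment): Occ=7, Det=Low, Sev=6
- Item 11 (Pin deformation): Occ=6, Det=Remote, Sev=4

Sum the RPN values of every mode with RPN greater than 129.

RPN = Severity × Occurrence × Detection:
  Item 3: 5 × 3 × 7 = 105
  Item 4: 7 × 3 × 10 = 210
  Item 5: 3 × 10 × 5 = 150
  Item 6: 4 × 7 × 7 = 196
  Item 7: 4 × 8 × 7 = 224
  Item 8: 4 × 5 × 10 = 200
  Item 9: 5 × 5 × 5 = 125
  Item 10: 6 × 7 × 7 = 294
  Item 11: 4 × 6 × 10 = 240
RPN > 129: Item 4 (210), Item 5 (150), Item 6 (196), Item 7 (224), Item 8 (200), Item 10 (294), Item 11 (240).
Sum: 210 + 150 + 196 + 224 + 200 + 294 + 240 = 1514.

1514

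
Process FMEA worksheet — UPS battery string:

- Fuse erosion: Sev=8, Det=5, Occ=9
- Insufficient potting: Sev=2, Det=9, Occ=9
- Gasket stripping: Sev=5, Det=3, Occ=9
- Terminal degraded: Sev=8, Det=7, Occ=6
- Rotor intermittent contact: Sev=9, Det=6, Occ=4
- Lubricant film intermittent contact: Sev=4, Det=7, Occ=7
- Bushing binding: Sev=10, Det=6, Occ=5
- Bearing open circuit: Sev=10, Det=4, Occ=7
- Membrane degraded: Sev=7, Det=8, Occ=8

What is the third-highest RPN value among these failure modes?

336

RPN = Severity × Occurrence × Detection:
  Fuse erosion: 8 × 9 × 5 = 360
  Insufficient potting: 2 × 9 × 9 = 162
  Gasket stripping: 5 × 9 × 3 = 135
  Terminal degraded: 8 × 6 × 7 = 336
  Rotor intermittent contact: 9 × 4 × 6 = 216
  Lubricant film intermittent contact: 4 × 7 × 7 = 196
  Bushing binding: 10 × 5 × 6 = 300
  Bearing open circuit: 10 × 7 × 4 = 280
  Membrane degraded: 7 × 8 × 8 = 448
Sorted descending: 448, 360, 336, 300, 280, 216, 196, 162, 135.
The third-highest RPN is 336 (Terminal degraded).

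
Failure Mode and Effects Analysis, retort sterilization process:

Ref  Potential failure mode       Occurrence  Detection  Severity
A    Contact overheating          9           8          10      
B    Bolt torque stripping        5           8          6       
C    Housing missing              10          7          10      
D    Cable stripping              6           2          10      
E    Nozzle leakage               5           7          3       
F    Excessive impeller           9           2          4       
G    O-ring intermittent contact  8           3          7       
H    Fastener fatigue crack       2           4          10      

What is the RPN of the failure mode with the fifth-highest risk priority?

RPN = Severity × Occurrence × Detection:
  A: 10 × 9 × 8 = 720
  B: 6 × 5 × 8 = 240
  C: 10 × 10 × 7 = 700
  D: 10 × 6 × 2 = 120
  E: 3 × 5 × 7 = 105
  F: 4 × 9 × 2 = 72
  G: 7 × 8 × 3 = 168
  H: 10 × 2 × 4 = 80
Sorted descending: 720, 700, 240, 168, 120, 105, 80, 72.
The fifth-highest RPN is 120 (D).

120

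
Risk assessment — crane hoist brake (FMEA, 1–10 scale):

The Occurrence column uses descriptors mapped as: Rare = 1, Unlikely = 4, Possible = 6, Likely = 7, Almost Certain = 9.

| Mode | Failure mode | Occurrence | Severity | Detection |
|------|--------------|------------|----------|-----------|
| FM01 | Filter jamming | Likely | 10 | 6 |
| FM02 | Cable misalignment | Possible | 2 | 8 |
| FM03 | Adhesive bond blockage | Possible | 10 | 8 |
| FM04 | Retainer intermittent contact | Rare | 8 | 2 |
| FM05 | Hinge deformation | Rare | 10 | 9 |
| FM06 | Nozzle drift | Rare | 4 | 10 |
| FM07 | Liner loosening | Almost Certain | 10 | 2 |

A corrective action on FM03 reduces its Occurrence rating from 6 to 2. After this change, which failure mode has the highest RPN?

RPN = Severity × Occurrence × Detection:
  FM01: 10 × 7 × 6 = 420
  FM02: 2 × 6 × 8 = 96
  FM03: 10 × 6 × 8 = 480
  FM04: 8 × 1 × 2 = 16
  FM05: 10 × 1 × 9 = 90
  FM06: 4 × 1 × 10 = 40
  FM07: 10 × 9 × 2 = 180
After action: FM03 → 10 × 2 × 8 = 160.
Revised RPNs: FM01=420, FM07=180, FM03=160, FM02=96, FM05=90, FM06=40, FM04=16.
Highest is now FM01 (420).

FM01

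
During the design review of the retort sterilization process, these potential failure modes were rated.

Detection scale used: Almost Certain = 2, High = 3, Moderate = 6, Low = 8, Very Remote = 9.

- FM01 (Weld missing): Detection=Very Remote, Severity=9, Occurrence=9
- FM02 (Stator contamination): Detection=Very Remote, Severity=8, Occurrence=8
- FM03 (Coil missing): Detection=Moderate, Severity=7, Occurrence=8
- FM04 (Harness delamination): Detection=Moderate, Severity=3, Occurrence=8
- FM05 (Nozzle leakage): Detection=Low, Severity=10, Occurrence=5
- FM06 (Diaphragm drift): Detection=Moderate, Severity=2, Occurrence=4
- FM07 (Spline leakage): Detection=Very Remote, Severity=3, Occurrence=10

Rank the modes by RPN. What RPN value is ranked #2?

576

RPN = Severity × Occurrence × Detection:
  FM01: 9 × 9 × 9 = 729
  FM02: 8 × 8 × 9 = 576
  FM03: 7 × 8 × 6 = 336
  FM04: 3 × 8 × 6 = 144
  FM05: 10 × 5 × 8 = 400
  FM06: 2 × 4 × 6 = 48
  FM07: 3 × 10 × 9 = 270
Sorted descending: 729, 576, 400, 336, 270, 144, 48.
The second-highest RPN is 576 (FM02).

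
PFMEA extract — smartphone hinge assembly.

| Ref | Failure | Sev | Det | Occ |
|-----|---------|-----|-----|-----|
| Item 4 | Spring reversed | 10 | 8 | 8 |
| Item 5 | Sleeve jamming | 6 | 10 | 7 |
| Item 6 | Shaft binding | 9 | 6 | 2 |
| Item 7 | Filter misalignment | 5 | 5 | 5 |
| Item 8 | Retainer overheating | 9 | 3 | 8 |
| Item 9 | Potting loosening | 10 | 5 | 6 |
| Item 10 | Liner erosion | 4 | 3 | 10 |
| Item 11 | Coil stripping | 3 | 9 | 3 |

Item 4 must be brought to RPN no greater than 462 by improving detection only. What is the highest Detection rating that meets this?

Item 4: S=10, O=8, D=8 → current RPN = 640.
Fixed product = 80. Need 80 × D ≤ 462, so D ≤ 462/80 = 5.78.
Maximum integer Detection rating = 5 (gives RPN 400; D=6 would give 480 > 462).

5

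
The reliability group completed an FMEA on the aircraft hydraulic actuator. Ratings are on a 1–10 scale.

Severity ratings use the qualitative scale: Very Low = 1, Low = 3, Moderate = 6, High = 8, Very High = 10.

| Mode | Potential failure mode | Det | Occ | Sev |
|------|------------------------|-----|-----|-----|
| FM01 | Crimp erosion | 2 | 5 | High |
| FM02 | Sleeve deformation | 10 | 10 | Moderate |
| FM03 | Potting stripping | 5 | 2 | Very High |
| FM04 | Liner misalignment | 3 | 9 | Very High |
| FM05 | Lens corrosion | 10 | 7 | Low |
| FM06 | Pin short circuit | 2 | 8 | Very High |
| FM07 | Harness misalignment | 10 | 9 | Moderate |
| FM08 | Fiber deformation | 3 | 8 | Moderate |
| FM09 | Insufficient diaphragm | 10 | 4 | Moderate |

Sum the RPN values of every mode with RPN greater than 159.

2020

RPN = Severity × Occurrence × Detection:
  FM01: 8 × 5 × 2 = 80
  FM02: 6 × 10 × 10 = 600
  FM03: 10 × 2 × 5 = 100
  FM04: 10 × 9 × 3 = 270
  FM05: 3 × 7 × 10 = 210
  FM06: 10 × 8 × 2 = 160
  FM07: 6 × 9 × 10 = 540
  FM08: 6 × 8 × 3 = 144
  FM09: 6 × 4 × 10 = 240
RPN > 159: FM02 (600), FM04 (270), FM05 (210), FM06 (160), FM07 (540), FM09 (240).
Sum: 600 + 270 + 210 + 160 + 540 + 240 = 2020.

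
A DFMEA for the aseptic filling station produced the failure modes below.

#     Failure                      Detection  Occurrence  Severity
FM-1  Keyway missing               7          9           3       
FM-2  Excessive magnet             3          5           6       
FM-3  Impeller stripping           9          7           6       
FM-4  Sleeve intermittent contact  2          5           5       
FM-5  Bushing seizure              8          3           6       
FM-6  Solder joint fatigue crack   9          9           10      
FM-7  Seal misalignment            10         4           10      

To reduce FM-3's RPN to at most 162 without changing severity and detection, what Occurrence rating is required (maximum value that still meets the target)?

3

FM-3: S=6, O=7, D=9 → current RPN = 378.
Fixed product = 54. Need 54 × O ≤ 162, so O ≤ 162/54 = 3.00.
Maximum integer Occurrence rating = 3 (gives RPN 162; O=4 would give 216 > 162).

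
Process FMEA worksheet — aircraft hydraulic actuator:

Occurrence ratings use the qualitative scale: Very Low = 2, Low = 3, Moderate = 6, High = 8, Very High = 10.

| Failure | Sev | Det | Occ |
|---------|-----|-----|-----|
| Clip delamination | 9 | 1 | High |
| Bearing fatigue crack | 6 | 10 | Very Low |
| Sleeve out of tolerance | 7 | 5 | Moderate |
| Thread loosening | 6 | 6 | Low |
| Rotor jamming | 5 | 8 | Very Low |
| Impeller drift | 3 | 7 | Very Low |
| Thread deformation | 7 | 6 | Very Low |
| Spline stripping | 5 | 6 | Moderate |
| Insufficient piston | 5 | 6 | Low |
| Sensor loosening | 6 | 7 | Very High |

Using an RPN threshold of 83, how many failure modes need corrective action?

7

RPN = Severity × Occurrence × Detection:
  Clip delamination: 9 × 8 × 1 = 72
  Bearing fatigue crack: 6 × 2 × 10 = 120
  Sleeve out of tolerance: 7 × 6 × 5 = 210
  Thread loosening: 6 × 3 × 6 = 108
  Rotor jamming: 5 × 2 × 8 = 80
  Impeller drift: 3 × 2 × 7 = 42
  Thread deformation: 7 × 2 × 6 = 84
  Spline stripping: 5 × 6 × 6 = 180
  Insufficient piston: 5 × 3 × 6 = 90
  Sensor loosening: 6 × 10 × 7 = 420
Modes with RPN ≥ 83: Bearing fatigue crack (120), Sleeve out of tolerance (210), Thread loosening (108), Thread deformation (84), Spline stripping (180), Insufficient piston (90), Sensor loosening (420) → 7.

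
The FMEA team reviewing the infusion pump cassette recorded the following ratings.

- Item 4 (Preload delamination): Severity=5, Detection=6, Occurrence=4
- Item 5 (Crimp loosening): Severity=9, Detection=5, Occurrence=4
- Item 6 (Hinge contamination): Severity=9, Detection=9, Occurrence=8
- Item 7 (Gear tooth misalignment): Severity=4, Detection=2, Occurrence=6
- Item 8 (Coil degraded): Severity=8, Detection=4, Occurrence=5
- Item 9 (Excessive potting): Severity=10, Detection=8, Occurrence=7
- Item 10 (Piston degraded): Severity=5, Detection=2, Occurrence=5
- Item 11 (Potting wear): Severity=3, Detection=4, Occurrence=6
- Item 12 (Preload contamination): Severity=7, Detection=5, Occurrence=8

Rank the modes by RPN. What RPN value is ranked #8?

50

RPN = Severity × Occurrence × Detection:
  Item 4: 5 × 4 × 6 = 120
  Item 5: 9 × 4 × 5 = 180
  Item 6: 9 × 8 × 9 = 648
  Item 7: 4 × 6 × 2 = 48
  Item 8: 8 × 5 × 4 = 160
  Item 9: 10 × 7 × 8 = 560
  Item 10: 5 × 5 × 2 = 50
  Item 11: 3 × 6 × 4 = 72
  Item 12: 7 × 8 × 5 = 280
Sorted descending: 648, 560, 280, 180, 160, 120, 72, 50, 48.
The eighth-highest RPN is 50 (Item 10).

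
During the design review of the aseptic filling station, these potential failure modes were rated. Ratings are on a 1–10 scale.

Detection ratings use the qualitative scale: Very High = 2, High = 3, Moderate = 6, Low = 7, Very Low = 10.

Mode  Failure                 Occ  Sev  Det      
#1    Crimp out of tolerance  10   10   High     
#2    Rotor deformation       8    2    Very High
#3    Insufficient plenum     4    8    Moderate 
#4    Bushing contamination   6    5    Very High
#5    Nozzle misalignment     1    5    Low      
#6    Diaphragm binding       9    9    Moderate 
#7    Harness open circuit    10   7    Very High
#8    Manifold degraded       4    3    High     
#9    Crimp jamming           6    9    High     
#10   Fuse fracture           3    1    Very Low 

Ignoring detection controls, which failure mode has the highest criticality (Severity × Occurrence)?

Criticality = Severity × Occurrence:
  #1: 10 × 10 = 100
  #2: 2 × 8 = 16
  #3: 8 × 4 = 32
  #4: 5 × 6 = 30
  #5: 5 × 1 = 5
  #6: 9 × 9 = 81
  #7: 7 × 10 = 70
  #8: 3 × 4 = 12
  #9: 9 × 6 = 54
  #10: 1 × 3 = 3
Highest criticality is 100 → #1.

#1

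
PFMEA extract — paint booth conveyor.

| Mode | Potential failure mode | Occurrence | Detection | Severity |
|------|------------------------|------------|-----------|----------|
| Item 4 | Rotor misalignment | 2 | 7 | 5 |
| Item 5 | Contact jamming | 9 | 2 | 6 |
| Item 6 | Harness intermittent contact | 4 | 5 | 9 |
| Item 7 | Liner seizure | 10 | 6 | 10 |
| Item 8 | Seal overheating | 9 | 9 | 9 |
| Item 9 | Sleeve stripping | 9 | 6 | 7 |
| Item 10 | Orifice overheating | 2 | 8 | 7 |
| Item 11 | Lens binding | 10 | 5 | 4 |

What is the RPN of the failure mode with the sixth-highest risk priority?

RPN = Severity × Occurrence × Detection:
  Item 4: 5 × 2 × 7 = 70
  Item 5: 6 × 9 × 2 = 108
  Item 6: 9 × 4 × 5 = 180
  Item 7: 10 × 10 × 6 = 600
  Item 8: 9 × 9 × 9 = 729
  Item 9: 7 × 9 × 6 = 378
  Item 10: 7 × 2 × 8 = 112
  Item 11: 4 × 10 × 5 = 200
Sorted descending: 729, 600, 378, 200, 180, 112, 108, 70.
The sixth-highest RPN is 112 (Item 10).

112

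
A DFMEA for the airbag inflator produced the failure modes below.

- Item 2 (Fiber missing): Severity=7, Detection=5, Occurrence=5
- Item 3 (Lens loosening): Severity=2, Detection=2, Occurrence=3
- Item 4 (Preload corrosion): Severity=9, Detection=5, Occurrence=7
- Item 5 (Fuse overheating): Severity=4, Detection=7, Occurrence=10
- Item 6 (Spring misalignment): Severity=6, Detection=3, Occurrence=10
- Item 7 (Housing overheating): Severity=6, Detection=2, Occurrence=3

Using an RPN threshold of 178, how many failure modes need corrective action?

RPN = Severity × Occurrence × Detection:
  Item 2: 7 × 5 × 5 = 175
  Item 3: 2 × 3 × 2 = 12
  Item 4: 9 × 7 × 5 = 315
  Item 5: 4 × 10 × 7 = 280
  Item 6: 6 × 10 × 3 = 180
  Item 7: 6 × 3 × 2 = 36
Modes with RPN ≥ 178: Item 4 (315), Item 5 (280), Item 6 (180) → 3.

3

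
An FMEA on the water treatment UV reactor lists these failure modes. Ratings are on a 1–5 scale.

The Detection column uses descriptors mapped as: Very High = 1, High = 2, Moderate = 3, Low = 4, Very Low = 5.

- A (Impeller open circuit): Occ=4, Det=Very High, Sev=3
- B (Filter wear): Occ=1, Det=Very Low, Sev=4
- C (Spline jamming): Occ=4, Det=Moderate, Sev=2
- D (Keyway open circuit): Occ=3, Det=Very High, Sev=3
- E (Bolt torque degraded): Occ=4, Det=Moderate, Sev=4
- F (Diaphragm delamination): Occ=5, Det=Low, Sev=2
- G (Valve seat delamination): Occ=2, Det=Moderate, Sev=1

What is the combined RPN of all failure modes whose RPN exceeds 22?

112

RPN = Severity × Occurrence × Detection:
  A: 3 × 4 × 1 = 12
  B: 4 × 1 × 5 = 20
  C: 2 × 4 × 3 = 24
  D: 3 × 3 × 1 = 9
  E: 4 × 4 × 3 = 48
  F: 2 × 5 × 4 = 40
  G: 1 × 2 × 3 = 6
RPN > 22: C (24), E (48), F (40).
Sum: 24 + 48 + 40 = 112.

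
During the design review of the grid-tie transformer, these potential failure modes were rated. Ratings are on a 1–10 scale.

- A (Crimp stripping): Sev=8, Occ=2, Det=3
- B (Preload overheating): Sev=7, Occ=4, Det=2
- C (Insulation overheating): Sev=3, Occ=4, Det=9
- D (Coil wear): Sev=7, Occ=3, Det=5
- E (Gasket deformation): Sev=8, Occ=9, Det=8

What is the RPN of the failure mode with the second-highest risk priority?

RPN = Severity × Occurrence × Detection:
  A: 8 × 2 × 3 = 48
  B: 7 × 4 × 2 = 56
  C: 3 × 4 × 9 = 108
  D: 7 × 3 × 5 = 105
  E: 8 × 9 × 8 = 576
Sorted descending: 576, 108, 105, 56, 48.
The second-highest RPN is 108 (C).

108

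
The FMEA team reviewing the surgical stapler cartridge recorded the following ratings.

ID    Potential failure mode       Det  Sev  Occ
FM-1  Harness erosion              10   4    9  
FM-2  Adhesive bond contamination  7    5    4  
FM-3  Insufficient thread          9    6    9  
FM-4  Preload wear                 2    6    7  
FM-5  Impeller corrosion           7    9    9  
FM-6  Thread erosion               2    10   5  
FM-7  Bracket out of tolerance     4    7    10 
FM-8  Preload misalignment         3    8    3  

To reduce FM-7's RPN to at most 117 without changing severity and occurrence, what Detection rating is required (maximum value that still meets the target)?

FM-7: S=7, O=10, D=4 → current RPN = 280.
Fixed product = 70. Need 70 × D ≤ 117, so D ≤ 117/70 = 1.67.
Maximum integer Detection rating = 1 (gives RPN 70; D=2 would give 140 > 117).

1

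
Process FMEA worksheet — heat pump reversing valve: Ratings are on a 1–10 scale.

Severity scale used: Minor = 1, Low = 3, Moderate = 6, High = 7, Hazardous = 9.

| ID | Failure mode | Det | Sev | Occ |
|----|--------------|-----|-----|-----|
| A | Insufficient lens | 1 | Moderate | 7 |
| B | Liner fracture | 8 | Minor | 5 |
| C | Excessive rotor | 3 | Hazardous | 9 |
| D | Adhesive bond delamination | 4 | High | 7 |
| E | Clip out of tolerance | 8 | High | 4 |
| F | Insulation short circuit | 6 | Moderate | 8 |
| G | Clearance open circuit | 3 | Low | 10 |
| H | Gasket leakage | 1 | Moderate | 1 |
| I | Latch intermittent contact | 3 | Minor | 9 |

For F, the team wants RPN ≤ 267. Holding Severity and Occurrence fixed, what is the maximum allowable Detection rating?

F: S=6, O=8, D=6 → current RPN = 288.
Fixed product = 48. Need 48 × D ≤ 267, so D ≤ 267/48 = 5.56.
Maximum integer Detection rating = 5 (gives RPN 240; D=6 would give 288 > 267).

5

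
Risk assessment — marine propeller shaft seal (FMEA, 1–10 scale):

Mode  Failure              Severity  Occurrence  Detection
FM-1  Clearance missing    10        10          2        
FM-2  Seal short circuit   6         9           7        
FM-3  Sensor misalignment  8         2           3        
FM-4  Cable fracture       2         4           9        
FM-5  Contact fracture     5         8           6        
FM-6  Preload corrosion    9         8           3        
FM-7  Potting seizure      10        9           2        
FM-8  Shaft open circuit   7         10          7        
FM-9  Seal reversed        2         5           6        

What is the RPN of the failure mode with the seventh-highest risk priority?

72

RPN = Severity × Occurrence × Detection:
  FM-1: 10 × 10 × 2 = 200
  FM-2: 6 × 9 × 7 = 378
  FM-3: 8 × 2 × 3 = 48
  FM-4: 2 × 4 × 9 = 72
  FM-5: 5 × 8 × 6 = 240
  FM-6: 9 × 8 × 3 = 216
  FM-7: 10 × 9 × 2 = 180
  FM-8: 7 × 10 × 7 = 490
  FM-9: 2 × 5 × 6 = 60
Sorted descending: 490, 378, 240, 216, 200, 180, 72, 60, 48.
The seventh-highest RPN is 72 (FM-4).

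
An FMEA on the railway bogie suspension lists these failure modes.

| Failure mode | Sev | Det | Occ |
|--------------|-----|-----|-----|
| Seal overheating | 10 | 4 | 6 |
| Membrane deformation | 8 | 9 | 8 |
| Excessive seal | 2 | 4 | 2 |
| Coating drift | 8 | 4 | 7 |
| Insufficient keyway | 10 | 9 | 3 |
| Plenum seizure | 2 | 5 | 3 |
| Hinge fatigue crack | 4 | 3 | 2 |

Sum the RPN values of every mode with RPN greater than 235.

1086

RPN = Severity × Occurrence × Detection:
  Seal overheating: 10 × 6 × 4 = 240
  Membrane deformation: 8 × 8 × 9 = 576
  Excessive seal: 2 × 2 × 4 = 16
  Coating drift: 8 × 7 × 4 = 224
  Insufficient keyway: 10 × 3 × 9 = 270
  Plenum seizure: 2 × 3 × 5 = 30
  Hinge fatigue crack: 4 × 2 × 3 = 24
RPN > 235: Seal overheating (240), Membrane deformation (576), Insufficient keyway (270).
Sum: 240 + 576 + 270 = 1086.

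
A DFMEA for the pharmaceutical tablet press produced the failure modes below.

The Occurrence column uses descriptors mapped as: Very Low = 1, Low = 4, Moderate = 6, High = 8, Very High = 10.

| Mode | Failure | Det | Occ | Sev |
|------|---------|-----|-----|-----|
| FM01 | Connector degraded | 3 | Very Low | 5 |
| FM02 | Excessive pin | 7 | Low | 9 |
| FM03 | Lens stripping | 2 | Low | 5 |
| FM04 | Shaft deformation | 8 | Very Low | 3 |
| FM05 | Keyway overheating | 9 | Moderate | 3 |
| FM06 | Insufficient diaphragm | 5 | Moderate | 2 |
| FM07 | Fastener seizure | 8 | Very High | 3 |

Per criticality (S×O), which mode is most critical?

FM02

Criticality = Severity × Occurrence:
  FM01: 5 × 1 = 5
  FM02: 9 × 4 = 36
  FM03: 5 × 4 = 20
  FM04: 3 × 1 = 3
  FM05: 3 × 6 = 18
  FM06: 2 × 6 = 12
  FM07: 3 × 10 = 30
Highest criticality is 36 → FM02.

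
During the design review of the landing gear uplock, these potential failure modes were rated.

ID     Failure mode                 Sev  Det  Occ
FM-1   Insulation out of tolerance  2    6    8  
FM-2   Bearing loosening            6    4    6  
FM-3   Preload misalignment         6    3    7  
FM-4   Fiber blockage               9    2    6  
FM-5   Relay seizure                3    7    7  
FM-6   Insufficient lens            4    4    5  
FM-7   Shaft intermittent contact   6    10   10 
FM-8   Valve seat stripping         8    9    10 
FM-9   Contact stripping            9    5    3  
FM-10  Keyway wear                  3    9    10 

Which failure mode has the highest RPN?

RPN = Severity × Occurrence × Detection:
  FM-1: 2 × 8 × 6 = 96
  FM-2: 6 × 6 × 4 = 144
  FM-3: 6 × 7 × 3 = 126
  FM-4: 9 × 6 × 2 = 108
  FM-5: 3 × 7 × 7 = 147
  FM-6: 4 × 5 × 4 = 80
  FM-7: 6 × 10 × 10 = 600
  FM-8: 8 × 10 × 9 = 720
  FM-9: 9 × 3 × 5 = 135
  FM-10: 3 × 10 × 9 = 270
Highest RPN is 720 → FM-8.

FM-8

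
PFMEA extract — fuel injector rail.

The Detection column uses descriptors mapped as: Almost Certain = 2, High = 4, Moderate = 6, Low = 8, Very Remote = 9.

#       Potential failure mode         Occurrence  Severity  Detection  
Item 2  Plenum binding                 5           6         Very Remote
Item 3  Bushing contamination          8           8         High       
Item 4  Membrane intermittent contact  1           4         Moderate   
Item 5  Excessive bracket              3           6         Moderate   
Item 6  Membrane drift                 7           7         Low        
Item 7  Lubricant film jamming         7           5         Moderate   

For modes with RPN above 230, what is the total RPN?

918

RPN = Severity × Occurrence × Detection:
  Item 2: 6 × 5 × 9 = 270
  Item 3: 8 × 8 × 4 = 256
  Item 4: 4 × 1 × 6 = 24
  Item 5: 6 × 3 × 6 = 108
  Item 6: 7 × 7 × 8 = 392
  Item 7: 5 × 7 × 6 = 210
RPN > 230: Item 2 (270), Item 3 (256), Item 6 (392).
Sum: 270 + 256 + 392 = 918.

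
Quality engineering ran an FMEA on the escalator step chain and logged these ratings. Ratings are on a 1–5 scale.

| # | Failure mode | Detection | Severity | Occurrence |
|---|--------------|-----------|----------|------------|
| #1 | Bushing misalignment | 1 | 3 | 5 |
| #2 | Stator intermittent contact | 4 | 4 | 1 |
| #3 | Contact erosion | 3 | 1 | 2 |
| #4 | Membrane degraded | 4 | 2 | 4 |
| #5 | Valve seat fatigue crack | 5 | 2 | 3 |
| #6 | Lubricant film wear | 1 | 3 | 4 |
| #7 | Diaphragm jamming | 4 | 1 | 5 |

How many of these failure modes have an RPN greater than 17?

3

RPN = Severity × Occurrence × Detection:
  #1: 3 × 5 × 1 = 15
  #2: 4 × 1 × 4 = 16
  #3: 1 × 2 × 3 = 6
  #4: 2 × 4 × 4 = 32
  #5: 2 × 3 × 5 = 30
  #6: 3 × 4 × 1 = 12
  #7: 1 × 5 × 4 = 20
Modes with RPN > 17: #4 (32), #5 (30), #7 (20) → 3.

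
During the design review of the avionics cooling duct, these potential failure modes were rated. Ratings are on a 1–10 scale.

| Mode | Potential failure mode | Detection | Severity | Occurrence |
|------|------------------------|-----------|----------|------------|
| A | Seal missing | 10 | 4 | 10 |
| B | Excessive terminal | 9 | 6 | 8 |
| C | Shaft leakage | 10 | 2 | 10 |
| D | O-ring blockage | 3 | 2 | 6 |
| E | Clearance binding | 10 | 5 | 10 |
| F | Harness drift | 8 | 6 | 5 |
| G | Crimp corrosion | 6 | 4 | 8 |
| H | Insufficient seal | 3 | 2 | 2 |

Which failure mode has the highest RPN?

E

RPN = Severity × Occurrence × Detection:
  A: 4 × 10 × 10 = 400
  B: 6 × 8 × 9 = 432
  C: 2 × 10 × 10 = 200
  D: 2 × 6 × 3 = 36
  E: 5 × 10 × 10 = 500
  F: 6 × 5 × 8 = 240
  G: 4 × 8 × 6 = 192
  H: 2 × 2 × 3 = 12
Highest RPN is 500 → E.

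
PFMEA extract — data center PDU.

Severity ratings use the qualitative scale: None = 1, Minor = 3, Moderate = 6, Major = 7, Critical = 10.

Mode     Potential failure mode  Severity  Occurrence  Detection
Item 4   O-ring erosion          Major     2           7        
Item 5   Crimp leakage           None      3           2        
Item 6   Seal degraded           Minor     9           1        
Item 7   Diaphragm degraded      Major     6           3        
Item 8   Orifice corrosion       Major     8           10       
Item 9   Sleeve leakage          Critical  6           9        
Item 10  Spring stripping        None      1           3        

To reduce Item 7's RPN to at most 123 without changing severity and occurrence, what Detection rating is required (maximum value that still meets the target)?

Item 7: S=7, O=6, D=3 → current RPN = 126.
Fixed product = 42. Need 42 × D ≤ 123, so D ≤ 123/42 = 2.93.
Maximum integer Detection rating = 2 (gives RPN 84; D=3 would give 126 > 123).

2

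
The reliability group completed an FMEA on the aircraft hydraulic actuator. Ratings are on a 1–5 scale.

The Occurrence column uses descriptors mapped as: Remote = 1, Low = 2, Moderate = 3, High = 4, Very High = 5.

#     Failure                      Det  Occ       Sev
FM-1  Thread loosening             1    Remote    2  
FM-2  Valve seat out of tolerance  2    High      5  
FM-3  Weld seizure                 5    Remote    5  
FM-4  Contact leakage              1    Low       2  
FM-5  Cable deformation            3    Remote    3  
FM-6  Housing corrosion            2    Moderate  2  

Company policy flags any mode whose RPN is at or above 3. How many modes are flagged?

5

RPN = Severity × Occurrence × Detection:
  FM-1: 2 × 1 × 1 = 2
  FM-2: 5 × 4 × 2 = 40
  FM-3: 5 × 1 × 5 = 25
  FM-4: 2 × 2 × 1 = 4
  FM-5: 3 × 1 × 3 = 9
  FM-6: 2 × 3 × 2 = 12
Modes with RPN ≥ 3: FM-2 (40), FM-3 (25), FM-4 (4), FM-5 (9), FM-6 (12) → 5.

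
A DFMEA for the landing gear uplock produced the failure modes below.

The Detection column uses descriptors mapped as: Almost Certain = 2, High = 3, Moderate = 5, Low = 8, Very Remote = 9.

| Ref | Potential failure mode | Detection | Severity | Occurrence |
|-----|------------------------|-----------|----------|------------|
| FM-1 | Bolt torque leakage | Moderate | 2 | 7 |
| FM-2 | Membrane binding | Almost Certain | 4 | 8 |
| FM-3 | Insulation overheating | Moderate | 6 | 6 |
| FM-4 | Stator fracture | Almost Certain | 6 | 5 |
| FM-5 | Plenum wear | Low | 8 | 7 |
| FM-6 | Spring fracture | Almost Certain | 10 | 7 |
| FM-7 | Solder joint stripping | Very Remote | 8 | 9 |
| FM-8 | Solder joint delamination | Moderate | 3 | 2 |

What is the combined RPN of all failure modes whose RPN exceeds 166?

1276

RPN = Severity × Occurrence × Detection:
  FM-1: 2 × 7 × 5 = 70
  FM-2: 4 × 8 × 2 = 64
  FM-3: 6 × 6 × 5 = 180
  FM-4: 6 × 5 × 2 = 60
  FM-5: 8 × 7 × 8 = 448
  FM-6: 10 × 7 × 2 = 140
  FM-7: 8 × 9 × 9 = 648
  FM-8: 3 × 2 × 5 = 30
RPN > 166: FM-3 (180), FM-5 (448), FM-7 (648).
Sum: 180 + 448 + 648 = 1276.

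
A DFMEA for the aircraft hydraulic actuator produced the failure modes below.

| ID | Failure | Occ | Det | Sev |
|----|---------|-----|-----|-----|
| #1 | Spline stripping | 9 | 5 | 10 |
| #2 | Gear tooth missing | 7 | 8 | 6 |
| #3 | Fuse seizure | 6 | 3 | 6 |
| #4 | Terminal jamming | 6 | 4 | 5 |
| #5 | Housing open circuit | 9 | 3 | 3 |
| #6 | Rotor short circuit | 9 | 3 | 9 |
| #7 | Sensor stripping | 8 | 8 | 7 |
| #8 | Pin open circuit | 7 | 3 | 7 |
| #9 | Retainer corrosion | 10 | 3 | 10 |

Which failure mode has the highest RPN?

#1

RPN = Severity × Occurrence × Detection:
  #1: 10 × 9 × 5 = 450
  #2: 6 × 7 × 8 = 336
  #3: 6 × 6 × 3 = 108
  #4: 5 × 6 × 4 = 120
  #5: 3 × 9 × 3 = 81
  #6: 9 × 9 × 3 = 243
  #7: 7 × 8 × 8 = 448
  #8: 7 × 7 × 3 = 147
  #9: 10 × 10 × 3 = 300
Highest RPN is 450 → #1.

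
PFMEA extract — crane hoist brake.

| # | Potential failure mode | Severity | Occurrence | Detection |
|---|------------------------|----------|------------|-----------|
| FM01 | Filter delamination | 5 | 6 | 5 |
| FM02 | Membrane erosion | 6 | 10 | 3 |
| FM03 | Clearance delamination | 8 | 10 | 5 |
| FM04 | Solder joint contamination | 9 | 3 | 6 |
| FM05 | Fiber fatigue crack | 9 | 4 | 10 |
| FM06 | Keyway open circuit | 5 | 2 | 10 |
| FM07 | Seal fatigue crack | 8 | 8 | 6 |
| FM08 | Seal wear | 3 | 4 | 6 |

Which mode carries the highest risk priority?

FM03

RPN = Severity × Occurrence × Detection:
  FM01: 5 × 6 × 5 = 150
  FM02: 6 × 10 × 3 = 180
  FM03: 8 × 10 × 5 = 400
  FM04: 9 × 3 × 6 = 162
  FM05: 9 × 4 × 10 = 360
  FM06: 5 × 2 × 10 = 100
  FM07: 8 × 8 × 6 = 384
  FM08: 3 × 4 × 6 = 72
Highest RPN is 400 → FM03.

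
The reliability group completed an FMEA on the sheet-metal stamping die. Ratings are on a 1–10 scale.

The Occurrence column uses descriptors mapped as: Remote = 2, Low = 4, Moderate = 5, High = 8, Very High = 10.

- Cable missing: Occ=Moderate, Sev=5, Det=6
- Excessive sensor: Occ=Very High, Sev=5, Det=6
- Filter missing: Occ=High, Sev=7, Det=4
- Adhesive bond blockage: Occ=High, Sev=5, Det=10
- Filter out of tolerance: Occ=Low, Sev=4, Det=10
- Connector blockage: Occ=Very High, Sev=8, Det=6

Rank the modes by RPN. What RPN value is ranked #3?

300

RPN = Severity × Occurrence × Detection:
  Cable missing: 5 × 5 × 6 = 150
  Excessive sensor: 5 × 10 × 6 = 300
  Filter missing: 7 × 8 × 4 = 224
  Adhesive bond blockage: 5 × 8 × 10 = 400
  Filter out of tolerance: 4 × 4 × 10 = 160
  Connector blockage: 8 × 10 × 6 = 480
Sorted descending: 480, 400, 300, 224, 160, 150.
The third-highest RPN is 300 (Excessive sensor).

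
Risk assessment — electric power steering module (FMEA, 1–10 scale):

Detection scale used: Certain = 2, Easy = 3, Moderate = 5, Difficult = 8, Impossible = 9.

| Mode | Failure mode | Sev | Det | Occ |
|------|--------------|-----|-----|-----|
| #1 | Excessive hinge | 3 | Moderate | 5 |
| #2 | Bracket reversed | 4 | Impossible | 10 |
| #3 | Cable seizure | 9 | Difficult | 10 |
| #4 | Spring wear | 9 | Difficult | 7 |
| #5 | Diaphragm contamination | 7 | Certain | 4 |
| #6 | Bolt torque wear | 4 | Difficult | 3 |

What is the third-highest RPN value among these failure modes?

RPN = Severity × Occurrence × Detection:
  #1: 3 × 5 × 5 = 75
  #2: 4 × 10 × 9 = 360
  #3: 9 × 10 × 8 = 720
  #4: 9 × 7 × 8 = 504
  #5: 7 × 4 × 2 = 56
  #6: 4 × 3 × 8 = 96
Sorted descending: 720, 504, 360, 96, 75, 56.
The third-highest RPN is 360 (#2).

360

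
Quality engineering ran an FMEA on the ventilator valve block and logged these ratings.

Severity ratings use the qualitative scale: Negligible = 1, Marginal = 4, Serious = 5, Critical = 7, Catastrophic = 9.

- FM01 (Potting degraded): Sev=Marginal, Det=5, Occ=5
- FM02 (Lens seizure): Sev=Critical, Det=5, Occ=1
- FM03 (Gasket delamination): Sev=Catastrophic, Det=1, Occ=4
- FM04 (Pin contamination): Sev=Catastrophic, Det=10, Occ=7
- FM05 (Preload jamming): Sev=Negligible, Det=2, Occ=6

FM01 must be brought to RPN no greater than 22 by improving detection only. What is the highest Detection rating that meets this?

1

FM01: S=4, O=5, D=5 → current RPN = 100.
Fixed product = 20. Need 20 × D ≤ 22, so D ≤ 22/20 = 1.10.
Maximum integer Detection rating = 1 (gives RPN 20; D=2 would give 40 > 22).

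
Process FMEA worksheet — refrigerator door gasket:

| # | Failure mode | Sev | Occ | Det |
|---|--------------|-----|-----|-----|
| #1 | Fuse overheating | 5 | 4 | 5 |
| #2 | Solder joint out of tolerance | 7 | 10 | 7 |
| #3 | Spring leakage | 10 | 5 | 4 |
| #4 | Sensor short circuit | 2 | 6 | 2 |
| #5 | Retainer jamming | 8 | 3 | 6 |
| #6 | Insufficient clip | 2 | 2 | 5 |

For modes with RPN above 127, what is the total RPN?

RPN = Severity × Occurrence × Detection:
  #1: 5 × 4 × 5 = 100
  #2: 7 × 10 × 7 = 490
  #3: 10 × 5 × 4 = 200
  #4: 2 × 6 × 2 = 24
  #5: 8 × 3 × 6 = 144
  #6: 2 × 2 × 5 = 20
RPN > 127: #2 (490), #3 (200), #5 (144).
Sum: 490 + 200 + 144 = 834.

834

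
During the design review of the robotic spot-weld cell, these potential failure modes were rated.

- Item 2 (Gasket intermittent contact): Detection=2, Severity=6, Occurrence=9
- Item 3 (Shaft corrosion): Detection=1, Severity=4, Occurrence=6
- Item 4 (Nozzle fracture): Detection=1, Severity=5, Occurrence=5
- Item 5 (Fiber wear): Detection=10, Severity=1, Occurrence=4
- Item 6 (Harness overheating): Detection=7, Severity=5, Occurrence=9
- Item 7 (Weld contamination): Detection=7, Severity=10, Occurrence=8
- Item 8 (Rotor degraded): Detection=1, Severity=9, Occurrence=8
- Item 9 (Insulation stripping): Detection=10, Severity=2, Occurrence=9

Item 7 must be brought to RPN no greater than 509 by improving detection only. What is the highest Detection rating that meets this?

6

Item 7: S=10, O=8, D=7 → current RPN = 560.
Fixed product = 80. Need 80 × D ≤ 509, so D ≤ 509/80 = 6.36.
Maximum integer Detection rating = 6 (gives RPN 480; D=7 would give 560 > 509).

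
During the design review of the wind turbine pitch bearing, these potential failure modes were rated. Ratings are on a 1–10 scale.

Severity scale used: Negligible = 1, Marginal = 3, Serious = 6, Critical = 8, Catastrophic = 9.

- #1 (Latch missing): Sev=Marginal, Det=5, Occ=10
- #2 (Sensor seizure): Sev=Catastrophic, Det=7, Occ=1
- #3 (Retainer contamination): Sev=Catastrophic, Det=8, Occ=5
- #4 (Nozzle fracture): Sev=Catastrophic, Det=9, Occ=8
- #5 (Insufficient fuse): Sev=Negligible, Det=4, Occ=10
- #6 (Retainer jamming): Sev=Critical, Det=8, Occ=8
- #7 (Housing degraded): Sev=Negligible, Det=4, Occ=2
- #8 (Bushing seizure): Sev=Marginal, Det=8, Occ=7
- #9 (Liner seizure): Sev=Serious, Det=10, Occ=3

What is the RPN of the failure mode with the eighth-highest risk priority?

40

RPN = Severity × Occurrence × Detection:
  #1: 3 × 10 × 5 = 150
  #2: 9 × 1 × 7 = 63
  #3: 9 × 5 × 8 = 360
  #4: 9 × 8 × 9 = 648
  #5: 1 × 10 × 4 = 40
  #6: 8 × 8 × 8 = 512
  #7: 1 × 2 × 4 = 8
  #8: 3 × 7 × 8 = 168
  #9: 6 × 3 × 10 = 180
Sorted descending: 648, 512, 360, 180, 168, 150, 63, 40, 8.
The eighth-highest RPN is 40 (#5).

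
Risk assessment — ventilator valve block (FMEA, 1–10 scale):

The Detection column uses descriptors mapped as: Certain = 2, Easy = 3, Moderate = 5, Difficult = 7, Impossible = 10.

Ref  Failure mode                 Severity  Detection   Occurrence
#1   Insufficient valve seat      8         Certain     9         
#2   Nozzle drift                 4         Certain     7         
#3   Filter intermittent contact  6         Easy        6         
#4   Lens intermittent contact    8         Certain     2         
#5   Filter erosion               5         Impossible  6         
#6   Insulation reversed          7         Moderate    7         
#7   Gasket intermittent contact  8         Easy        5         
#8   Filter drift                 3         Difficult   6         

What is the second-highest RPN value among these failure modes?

RPN = Severity × Occurrence × Detection:
  #1: 8 × 9 × 2 = 144
  #2: 4 × 7 × 2 = 56
  #3: 6 × 6 × 3 = 108
  #4: 8 × 2 × 2 = 32
  #5: 5 × 6 × 10 = 300
  #6: 7 × 7 × 5 = 245
  #7: 8 × 5 × 3 = 120
  #8: 3 × 6 × 7 = 126
Sorted descending: 300, 245, 144, 126, 120, 108, 56, 32.
The second-highest RPN is 245 (#6).

245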